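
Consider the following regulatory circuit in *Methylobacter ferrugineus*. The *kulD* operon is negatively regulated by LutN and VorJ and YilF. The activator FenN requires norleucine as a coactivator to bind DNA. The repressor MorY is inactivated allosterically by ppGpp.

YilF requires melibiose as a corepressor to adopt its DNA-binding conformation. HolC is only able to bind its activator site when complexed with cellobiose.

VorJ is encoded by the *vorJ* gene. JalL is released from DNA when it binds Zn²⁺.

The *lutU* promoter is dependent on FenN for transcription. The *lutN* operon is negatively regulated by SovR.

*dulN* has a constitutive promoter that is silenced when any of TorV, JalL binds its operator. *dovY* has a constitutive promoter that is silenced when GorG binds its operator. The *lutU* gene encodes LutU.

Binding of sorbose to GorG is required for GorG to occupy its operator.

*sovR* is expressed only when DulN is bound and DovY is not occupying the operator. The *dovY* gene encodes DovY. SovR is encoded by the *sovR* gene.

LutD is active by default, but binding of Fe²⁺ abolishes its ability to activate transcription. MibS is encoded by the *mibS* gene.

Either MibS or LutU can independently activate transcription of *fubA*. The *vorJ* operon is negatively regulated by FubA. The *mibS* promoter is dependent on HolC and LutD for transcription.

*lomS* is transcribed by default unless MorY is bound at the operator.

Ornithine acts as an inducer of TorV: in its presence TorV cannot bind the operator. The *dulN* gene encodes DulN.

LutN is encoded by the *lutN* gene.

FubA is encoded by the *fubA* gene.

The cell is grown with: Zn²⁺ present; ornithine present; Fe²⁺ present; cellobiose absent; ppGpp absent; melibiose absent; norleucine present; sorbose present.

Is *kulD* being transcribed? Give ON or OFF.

Sorbose is present, so GorG is active.
With repressor GorG bound, *dovY* is not transcribed.
So DovY is not produced.
Ornithine is present, so TorV is inactive.
Zn²⁺ is present, so JalL is inactive.
With no repressor bound, *dulN* is transcribed.
So DulN is produced and active.
No repressor is bound and DulN is active, so *sovR* is transcribed.
So SovR is produced and active.
With repressor SovR bound, *lutN* is not transcribed.
So LutN is not produced.
Cellobiose is absent, so HolC is inactive.
Fe²⁺ is present, so LutD is inactive.
Required activator HolC is absent, so *mibS* is not transcribed.
So MibS is not produced.
Norleucine is present, so FenN is active.
No repressor is bound and FenN is active, so *lutU* is transcribed.
So LutU is produced and active.
Activator LutU is present, so *fubA* is transcribed.
So FubA is produced and active.
With repressor FubA bound, *vorJ* is not transcribed.
So VorJ is not produced.
Melibiose is absent, so YilF is inactive.
With no repressor bound, *kulD* is transcribed.

ON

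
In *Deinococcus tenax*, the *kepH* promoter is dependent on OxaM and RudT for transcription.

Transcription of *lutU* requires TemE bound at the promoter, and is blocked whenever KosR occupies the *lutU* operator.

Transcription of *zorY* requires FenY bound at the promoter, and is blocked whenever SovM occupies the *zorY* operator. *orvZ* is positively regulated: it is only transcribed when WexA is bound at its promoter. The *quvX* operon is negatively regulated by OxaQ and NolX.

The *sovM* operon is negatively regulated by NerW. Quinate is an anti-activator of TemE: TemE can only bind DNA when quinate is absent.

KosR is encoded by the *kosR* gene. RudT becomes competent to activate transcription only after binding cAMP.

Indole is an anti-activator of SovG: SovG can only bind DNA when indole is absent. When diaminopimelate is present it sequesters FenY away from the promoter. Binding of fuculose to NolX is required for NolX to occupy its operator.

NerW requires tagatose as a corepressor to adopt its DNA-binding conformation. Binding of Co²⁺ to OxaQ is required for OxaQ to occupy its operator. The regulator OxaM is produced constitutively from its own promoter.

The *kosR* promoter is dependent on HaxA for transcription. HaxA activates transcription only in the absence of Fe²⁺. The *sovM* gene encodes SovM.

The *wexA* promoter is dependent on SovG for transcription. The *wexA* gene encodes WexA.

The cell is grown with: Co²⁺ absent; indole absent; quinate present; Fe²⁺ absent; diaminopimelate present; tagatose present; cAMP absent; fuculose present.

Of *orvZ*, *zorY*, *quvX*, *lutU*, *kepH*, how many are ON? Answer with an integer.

1

Indole is absent, so SovG is active.
No repressor is bound and SovG is active, so *wexA* is transcribed.
So WexA is produced and active.
No repressor is bound and WexA is active, so *orvZ* is transcribed.
→ *orvZ* is ON.
Diaminopimelate is present, so FenY is inactive.
Tagatose is present, so NerW is active.
With repressor NerW bound, *sovM* is not transcribed.
So SovM is not produced.
Required activator FenY is absent, so *zorY* is not transcribed.
→ *zorY* is OFF.
Co²⁺ is absent, so OxaQ is inactive.
Fuculose is present, so NolX is active.
With repressor NolX bound, *quvX* is not transcribed.
→ *quvX* is OFF.
Fe²⁺ is absent, so HaxA is active.
No repressor is bound and HaxA is active, so *kosR* is transcribed.
So KosR is produced and active.
Quinate is present, so TemE is inactive.
With repressor KosR bound, *lutU* is not transcribed.
→ *lutU* is OFF.
OxaM is produced constitutively and is active.
cAMP is absent, so RudT is inactive.
Required activator RudT is absent, so *kepH* is not transcribed.
→ *kepH* is OFF.
1 of the 5 genes is transcribed.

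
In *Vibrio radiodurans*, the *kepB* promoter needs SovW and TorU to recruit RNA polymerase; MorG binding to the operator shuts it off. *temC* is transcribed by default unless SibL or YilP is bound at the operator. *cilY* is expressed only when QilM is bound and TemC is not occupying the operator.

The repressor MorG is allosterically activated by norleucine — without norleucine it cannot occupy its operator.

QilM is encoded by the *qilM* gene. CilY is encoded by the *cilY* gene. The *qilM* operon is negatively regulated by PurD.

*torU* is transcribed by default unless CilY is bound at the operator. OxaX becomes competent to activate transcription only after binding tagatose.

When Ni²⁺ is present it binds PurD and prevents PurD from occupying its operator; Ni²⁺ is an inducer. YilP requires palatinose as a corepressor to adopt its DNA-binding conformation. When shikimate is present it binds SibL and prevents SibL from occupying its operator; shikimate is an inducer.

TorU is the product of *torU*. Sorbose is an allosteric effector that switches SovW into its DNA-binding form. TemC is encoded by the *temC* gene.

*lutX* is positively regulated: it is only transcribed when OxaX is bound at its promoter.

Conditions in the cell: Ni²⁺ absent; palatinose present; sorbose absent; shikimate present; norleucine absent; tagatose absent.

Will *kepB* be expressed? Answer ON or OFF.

OFF

Sorbose is absent, so SovW is inactive.
Ni²⁺ is absent, so PurD is active.
With repressor PurD bound, *qilM* is not transcribed.
So QilM is not produced.
Shikimate is present, so SibL is inactive.
Palatinose is present, so YilP is active.
With repressor YilP bound, *temC* is not transcribed.
So TemC is not produced.
Required activator QilM is absent, so *cilY* is not transcribed.
So CilY is not produced.
With no repressor bound, *torU* is transcribed.
So TorU is produced and active.
Norleucine is absent, so MorG is inactive.
Required activator SovW is absent, so *kepB* is not transcribed.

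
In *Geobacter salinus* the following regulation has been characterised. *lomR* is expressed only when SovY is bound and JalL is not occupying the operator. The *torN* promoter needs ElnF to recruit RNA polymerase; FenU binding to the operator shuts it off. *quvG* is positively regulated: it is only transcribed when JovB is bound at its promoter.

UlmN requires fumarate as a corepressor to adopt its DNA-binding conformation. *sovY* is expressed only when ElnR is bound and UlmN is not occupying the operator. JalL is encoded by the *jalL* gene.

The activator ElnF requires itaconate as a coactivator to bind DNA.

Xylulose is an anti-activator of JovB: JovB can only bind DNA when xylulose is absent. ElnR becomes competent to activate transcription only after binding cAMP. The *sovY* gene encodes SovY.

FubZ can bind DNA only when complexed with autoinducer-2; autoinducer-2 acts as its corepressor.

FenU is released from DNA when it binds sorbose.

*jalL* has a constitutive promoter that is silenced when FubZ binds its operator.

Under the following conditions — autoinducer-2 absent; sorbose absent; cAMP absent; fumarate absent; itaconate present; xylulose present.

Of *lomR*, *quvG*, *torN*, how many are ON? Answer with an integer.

0

Fumarate is absent, so UlmN is inactive.
cAMP is absent, so ElnR is inactive.
Required activator ElnR is absent, so *sovY* is not transcribed.
So SovY is not produced.
Autoinducer-2 is absent, so FubZ is inactive.
With no repressor bound, *jalL* is transcribed.
So JalL is produced and active.
With repressor JalL bound, *lomR* is not transcribed.
→ *lomR* is OFF.
Xylulose is present, so JovB is inactive.
Required activator JovB is absent, so *quvG* is not transcribed.
→ *quvG* is OFF.
Sorbose is absent, so FenU is active.
Itaconate is present, so ElnF is active.
With repressor FenU bound, *torN* is not transcribed.
→ *torN* is OFF.
0 of the 3 genes are transcribed.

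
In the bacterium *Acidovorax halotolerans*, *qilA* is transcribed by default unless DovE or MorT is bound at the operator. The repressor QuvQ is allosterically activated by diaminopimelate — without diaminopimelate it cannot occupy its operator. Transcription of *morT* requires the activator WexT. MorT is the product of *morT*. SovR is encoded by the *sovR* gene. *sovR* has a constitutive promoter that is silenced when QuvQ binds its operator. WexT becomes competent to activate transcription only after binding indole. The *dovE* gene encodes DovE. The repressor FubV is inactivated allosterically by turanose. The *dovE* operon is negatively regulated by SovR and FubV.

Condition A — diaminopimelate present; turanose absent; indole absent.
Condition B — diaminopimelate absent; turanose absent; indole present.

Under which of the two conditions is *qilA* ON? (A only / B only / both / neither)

A only

Condition A:
Diaminopimelate is present, so QuvQ is active.
With repressor QuvQ bound, *sovR* is not transcribed.
So SovR is not produced.
Turanose is absent, so FubV is active.
With repressor FubV bound, *dovE* is not transcribed.
So DovE is not produced.
Indole is absent, so WexT is inactive.
Required activator WexT is absent, so *morT* is not transcribed.
So MorT is not produced.
With no repressor bound, *qilA* is transcribed.
→ *qilA* is ON in A.
Condition B:
Diaminopimelate is absent, so QuvQ is inactive.
With no repressor bound, *sovR* is transcribed.
So SovR is produced and active.
Turanose is absent, so FubV is active.
With repressor SovR bound, *dovE* is not transcribed.
So DovE is not produced.
Indole is present, so WexT is active.
No repressor is bound and WexT is active, so *morT* is transcribed.
So MorT is produced and active.
With repressor MorT bound, *qilA* is not transcribed.
→ *qilA* is OFF in B.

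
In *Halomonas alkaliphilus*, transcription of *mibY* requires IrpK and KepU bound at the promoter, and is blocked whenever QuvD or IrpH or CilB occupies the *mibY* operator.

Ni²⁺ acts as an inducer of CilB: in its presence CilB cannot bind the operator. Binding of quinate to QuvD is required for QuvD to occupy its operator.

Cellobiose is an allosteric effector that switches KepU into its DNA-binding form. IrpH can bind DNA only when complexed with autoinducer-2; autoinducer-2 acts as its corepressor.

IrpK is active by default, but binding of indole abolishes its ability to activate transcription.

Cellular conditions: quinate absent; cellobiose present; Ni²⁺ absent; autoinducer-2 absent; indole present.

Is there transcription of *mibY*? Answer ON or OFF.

OFF

Quinate is absent, so QuvD is inactive.
Autoinducer-2 is absent, so IrpH is inactive.
Ni²⁺ is absent, so CilB is active.
Indole is present, so IrpK is inactive.
Cellobiose is present, so KepU is active.
With repressor CilB bound, *mibY* is not transcribed.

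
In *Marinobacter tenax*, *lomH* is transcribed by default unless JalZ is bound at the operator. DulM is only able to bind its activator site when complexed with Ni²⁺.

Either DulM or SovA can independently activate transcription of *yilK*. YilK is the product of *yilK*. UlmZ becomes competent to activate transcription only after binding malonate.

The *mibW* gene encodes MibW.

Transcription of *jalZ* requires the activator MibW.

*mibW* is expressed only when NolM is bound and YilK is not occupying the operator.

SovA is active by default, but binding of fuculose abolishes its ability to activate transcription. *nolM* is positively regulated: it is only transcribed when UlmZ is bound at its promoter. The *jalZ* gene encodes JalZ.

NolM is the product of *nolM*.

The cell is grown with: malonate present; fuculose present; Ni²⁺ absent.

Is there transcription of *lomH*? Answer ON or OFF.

OFF

Ni²⁺ is absent, so DulM is inactive.
Fuculose is present, so SovA is inactive.
No activator is available at the *yilK* promoter, so *yilK* is not transcribed.
So YilK is not produced.
Malonate is present, so UlmZ is active.
No repressor is bound and UlmZ is active, so *nolM* is transcribed.
So NolM is produced and active.
No repressor is bound and NolM is active, so *mibW* is transcribed.
So MibW is produced and active.
No repressor is bound and MibW is active, so *jalZ* is transcribed.
So JalZ is produced and active.
With repressor JalZ bound, *lomH* is not transcribed.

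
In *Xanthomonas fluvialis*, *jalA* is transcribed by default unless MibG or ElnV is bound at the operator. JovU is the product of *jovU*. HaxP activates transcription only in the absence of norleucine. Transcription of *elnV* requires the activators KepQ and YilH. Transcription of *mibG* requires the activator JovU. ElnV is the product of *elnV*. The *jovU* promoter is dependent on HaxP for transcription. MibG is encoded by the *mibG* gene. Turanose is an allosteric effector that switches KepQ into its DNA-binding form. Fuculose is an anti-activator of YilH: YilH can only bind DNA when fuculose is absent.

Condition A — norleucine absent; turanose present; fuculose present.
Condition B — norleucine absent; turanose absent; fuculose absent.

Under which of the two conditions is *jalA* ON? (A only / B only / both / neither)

neither

Condition A:
Norleucine is absent, so HaxP is active.
No repressor is bound and HaxP is active, so *jovU* is transcribed.
So JovU is produced and active.
No repressor is bound and JovU is active, so *mibG* is transcribed.
So MibG is produced and active.
Turanose is present, so KepQ is active.
Fuculose is present, so YilH is inactive.
Required activator YilH is absent, so *elnV* is not transcribed.
So ElnV is not produced.
With repressor MibG bound, *jalA* is not transcribed.
→ *jalA* is OFF in A.
Condition B:
Norleucine is absent, so HaxP is active.
No repressor is bound and HaxP is active, so *jovU* is transcribed.
So JovU is produced and active.
No repressor is bound and JovU is active, so *mibG* is transcribed.
So MibG is produced and active.
Turanose is absent, so KepQ is inactive.
Fuculose is absent, so YilH is active.
Required activator KepQ is absent, so *elnV* is not transcribed.
So ElnV is not produced.
With repressor MibG bound, *jalA* is not transcribed.
→ *jalA* is OFF in B.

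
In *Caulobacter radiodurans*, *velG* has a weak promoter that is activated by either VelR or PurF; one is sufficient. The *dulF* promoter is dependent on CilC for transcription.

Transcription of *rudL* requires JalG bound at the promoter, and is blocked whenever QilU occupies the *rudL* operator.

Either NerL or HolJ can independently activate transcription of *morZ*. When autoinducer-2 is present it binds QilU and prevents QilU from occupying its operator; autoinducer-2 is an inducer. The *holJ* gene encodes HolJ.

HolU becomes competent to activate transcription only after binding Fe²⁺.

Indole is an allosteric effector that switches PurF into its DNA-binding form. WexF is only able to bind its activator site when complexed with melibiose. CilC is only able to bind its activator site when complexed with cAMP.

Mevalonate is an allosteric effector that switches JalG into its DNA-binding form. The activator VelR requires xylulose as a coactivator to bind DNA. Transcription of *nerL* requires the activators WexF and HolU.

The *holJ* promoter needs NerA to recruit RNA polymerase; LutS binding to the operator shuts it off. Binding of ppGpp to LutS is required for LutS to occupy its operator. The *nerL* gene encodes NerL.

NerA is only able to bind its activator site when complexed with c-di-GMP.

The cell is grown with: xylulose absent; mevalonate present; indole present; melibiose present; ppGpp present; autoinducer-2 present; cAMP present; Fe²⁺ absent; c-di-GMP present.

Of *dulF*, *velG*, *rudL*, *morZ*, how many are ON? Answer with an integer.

cAMP is present, so CilC is active.
No repressor is bound and CilC is active, so *dulF* is transcribed.
→ *dulF* is ON.
Xylulose is absent, so VelR is inactive.
Indole is present, so PurF is active.
Activator PurF is present, so *velG* is transcribed.
→ *velG* is ON.
Mevalonate is present, so JalG is active.
Autoinducer-2 is present, so QilU is inactive.
No repressor is bound and JalG is active, so *rudL* is transcribed.
→ *rudL* is ON.
Melibiose is present, so WexF is active.
Fe²⁺ is absent, so HolU is inactive.
Required activator HolU is absent, so *nerL* is not transcribed.
So NerL is not produced.
c-di-GMP is present, so NerA is active.
ppGpp is present, so LutS is active.
With repressor LutS bound, *holJ* is not transcribed.
So HolJ is not produced.
No activator is available at the *morZ* promoter, so *morZ* is not transcribed.
→ *morZ* is OFF.
3 of the 4 genes are transcribed.

3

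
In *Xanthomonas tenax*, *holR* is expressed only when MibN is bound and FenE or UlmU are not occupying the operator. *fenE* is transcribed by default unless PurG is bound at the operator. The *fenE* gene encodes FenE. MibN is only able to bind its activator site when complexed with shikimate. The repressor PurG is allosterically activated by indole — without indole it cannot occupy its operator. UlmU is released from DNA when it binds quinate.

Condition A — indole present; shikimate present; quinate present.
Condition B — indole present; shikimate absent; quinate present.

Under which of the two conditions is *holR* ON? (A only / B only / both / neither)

Condition A:
Indole is present, so PurG is active.
With repressor PurG bound, *fenE* is not transcribed.
So FenE is not produced.
Shikimate is present, so MibN is active.
Quinate is present, so UlmU is inactive.
No repressor is bound and MibN is active, so *holR* is transcribed.
→ *holR* is ON in A.
Condition B:
Indole is present, so PurG is active.
With repressor PurG bound, *fenE* is not transcribed.
So FenE is not produced.
Shikimate is absent, so MibN is inactive.
Quinate is present, so UlmU is inactive.
Required activator MibN is absent, so *holR* is not transcribed.
→ *holR* is OFF in B.

A only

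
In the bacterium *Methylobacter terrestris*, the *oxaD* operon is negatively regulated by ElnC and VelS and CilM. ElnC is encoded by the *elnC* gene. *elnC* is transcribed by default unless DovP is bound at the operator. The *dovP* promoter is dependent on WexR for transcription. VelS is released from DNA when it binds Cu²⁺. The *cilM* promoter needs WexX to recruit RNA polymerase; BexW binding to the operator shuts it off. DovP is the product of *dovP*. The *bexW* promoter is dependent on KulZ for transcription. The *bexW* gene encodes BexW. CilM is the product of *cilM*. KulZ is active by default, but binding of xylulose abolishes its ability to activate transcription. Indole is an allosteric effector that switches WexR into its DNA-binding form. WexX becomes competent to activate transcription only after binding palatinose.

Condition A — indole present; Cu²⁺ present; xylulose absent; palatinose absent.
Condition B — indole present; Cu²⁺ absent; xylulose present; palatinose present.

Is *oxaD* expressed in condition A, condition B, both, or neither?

A only

Condition A:
Indole is present, so WexR is active.
No repressor is bound and WexR is active, so *dovP* is transcribed.
So DovP is produced and active.
With repressor DovP bound, *elnC* is not transcribed.
So ElnC is not produced.
Cu²⁺ is present, so VelS is inactive.
Xylulose is absent, so KulZ is active.
No repressor is bound and KulZ is active, so *bexW* is transcribed.
So BexW is produced and active.
Palatinose is absent, so WexX is inactive.
With repressor BexW bound, *cilM* is not transcribed.
So CilM is not produced.
With no repressor bound, *oxaD* is transcribed.
→ *oxaD* is ON in A.
Condition B:
Indole is present, so WexR is active.
No repressor is bound and WexR is active, so *dovP* is transcribed.
So DovP is produced and active.
With repressor DovP bound, *elnC* is not transcribed.
So ElnC is not produced.
Cu²⁺ is absent, so VelS is active.
Xylulose is present, so KulZ is inactive.
Required activator KulZ is absent, so *bexW* is not transcribed.
So BexW is not produced.
Palatinose is present, so WexX is active.
No repressor is bound and WexX is active, so *cilM* is transcribed.
So CilM is produced and active.
With repressor VelS bound, *oxaD* is not transcribed.
→ *oxaD* is OFF in B.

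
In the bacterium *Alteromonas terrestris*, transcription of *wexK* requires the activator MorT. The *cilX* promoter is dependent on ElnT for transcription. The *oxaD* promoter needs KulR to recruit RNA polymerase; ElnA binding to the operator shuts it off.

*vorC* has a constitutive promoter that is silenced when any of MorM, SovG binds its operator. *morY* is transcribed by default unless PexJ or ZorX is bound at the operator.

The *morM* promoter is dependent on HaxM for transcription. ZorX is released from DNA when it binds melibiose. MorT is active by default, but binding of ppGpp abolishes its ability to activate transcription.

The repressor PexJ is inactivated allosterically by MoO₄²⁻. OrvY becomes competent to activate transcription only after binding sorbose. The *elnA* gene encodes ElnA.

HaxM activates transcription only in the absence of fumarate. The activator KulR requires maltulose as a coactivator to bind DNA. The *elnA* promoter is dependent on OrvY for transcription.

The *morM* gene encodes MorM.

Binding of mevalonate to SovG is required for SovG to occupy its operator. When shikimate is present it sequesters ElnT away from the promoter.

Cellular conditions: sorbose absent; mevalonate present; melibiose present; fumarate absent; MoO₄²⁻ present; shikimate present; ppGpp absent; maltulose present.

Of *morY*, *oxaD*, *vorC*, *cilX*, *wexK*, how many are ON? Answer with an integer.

3

MoO₄²⁻ is present, so PexJ is inactive.
Melibiose is present, so ZorX is inactive.
With no repressor bound, *morY* is transcribed.
→ *morY* is ON.
Maltulose is present, so KulR is active.
Sorbose is absent, so OrvY is inactive.
Required activator OrvY is absent, so *elnA* is not transcribed.
So ElnA is not produced.
No repressor is bound and KulR is active, so *oxaD* is transcribed.
→ *oxaD* is ON.
Fumarate is absent, so HaxM is active.
No repressor is bound and HaxM is active, so *morM* is transcribed.
So MorM is produced and active.
Mevalonate is present, so SovG is active.
With repressor MorM bound, *vorC* is not transcribed.
→ *vorC* is OFF.
Shikimate is present, so ElnT is inactive.
Required activator ElnT is absent, so *cilX* is not transcribed.
→ *cilX* is OFF.
ppGpp is absent, so MorT is active.
No repressor is bound and MorT is active, so *wexK* is transcribed.
→ *wexK* is ON.
3 of the 5 genes are transcribed.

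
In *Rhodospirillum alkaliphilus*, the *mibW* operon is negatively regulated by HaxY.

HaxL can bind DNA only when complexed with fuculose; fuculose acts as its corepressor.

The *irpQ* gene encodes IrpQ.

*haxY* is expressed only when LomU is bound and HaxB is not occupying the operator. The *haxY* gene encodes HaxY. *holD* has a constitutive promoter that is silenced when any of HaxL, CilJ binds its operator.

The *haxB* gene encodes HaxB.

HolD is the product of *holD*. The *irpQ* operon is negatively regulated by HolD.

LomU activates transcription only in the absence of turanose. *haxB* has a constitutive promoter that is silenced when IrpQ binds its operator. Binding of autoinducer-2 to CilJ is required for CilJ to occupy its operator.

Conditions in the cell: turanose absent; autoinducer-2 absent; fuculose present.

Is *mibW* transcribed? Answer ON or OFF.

OFF

Fuculose is present, so HaxL is active.
Autoinducer-2 is absent, so CilJ is inactive.
With repressor HaxL bound, *holD* is not transcribed.
So HolD is not produced.
With no repressor bound, *irpQ* is transcribed.
So IrpQ is produced and active.
With repressor IrpQ bound, *haxB* is not transcribed.
So HaxB is not produced.
Turanose is absent, so LomU is active.
No repressor is bound and LomU is active, so *haxY* is transcribed.
So HaxY is produced and active.
With repressor HaxY bound, *mibW* is not transcribed.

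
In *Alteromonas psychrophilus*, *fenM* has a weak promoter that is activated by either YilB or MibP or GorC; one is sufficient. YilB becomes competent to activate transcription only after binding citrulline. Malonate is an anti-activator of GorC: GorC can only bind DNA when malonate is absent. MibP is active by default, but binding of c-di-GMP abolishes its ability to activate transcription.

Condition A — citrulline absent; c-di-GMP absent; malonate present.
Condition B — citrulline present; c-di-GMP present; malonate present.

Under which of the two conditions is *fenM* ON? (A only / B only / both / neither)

Condition A:
Citrulline is absent, so YilB is inactive.
c-di-GMP is absent, so MibP is active.
Malonate is present, so GorC is inactive.
Activator MibP is present, so *fenM* is transcribed.
→ *fenM* is ON in A.
Condition B:
Citrulline is present, so YilB is active.
c-di-GMP is present, so MibP is inactive.
Malonate is present, so GorC is inactive.
Activator YilB is present, so *fenM* is transcribed.
→ *fenM* is ON in B.

both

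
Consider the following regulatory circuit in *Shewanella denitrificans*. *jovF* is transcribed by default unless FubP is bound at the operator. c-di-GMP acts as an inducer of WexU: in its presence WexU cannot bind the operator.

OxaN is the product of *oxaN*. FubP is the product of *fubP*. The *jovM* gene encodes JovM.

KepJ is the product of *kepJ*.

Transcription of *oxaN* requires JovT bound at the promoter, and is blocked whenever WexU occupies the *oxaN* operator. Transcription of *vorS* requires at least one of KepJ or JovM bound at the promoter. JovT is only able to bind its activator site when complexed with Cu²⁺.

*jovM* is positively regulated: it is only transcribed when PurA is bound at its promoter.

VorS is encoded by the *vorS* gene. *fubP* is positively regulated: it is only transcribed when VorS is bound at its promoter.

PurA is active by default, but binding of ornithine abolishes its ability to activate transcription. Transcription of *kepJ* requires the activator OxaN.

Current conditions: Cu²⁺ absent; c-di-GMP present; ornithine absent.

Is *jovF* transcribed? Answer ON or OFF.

Cu²⁺ is absent, so JovT is inactive.
c-di-GMP is present, so WexU is inactive.
Required activator JovT is absent, so *oxaN* is not transcribed.
So OxaN is not produced.
Required activator OxaN is absent, so *kepJ* is not transcribed.
So KepJ is not produced.
Ornithine is absent, so PurA is active.
No repressor is bound and PurA is active, so *jovM* is transcribed.
So JovM is produced and active.
Activator JovM is present, so *vorS* is transcribed.
So VorS is produced and active.
No repressor is bound and VorS is active, so *fubP* is transcribed.
So FubP is produced and active.
With repressor FubP bound, *jovF* is not transcribed.

OFF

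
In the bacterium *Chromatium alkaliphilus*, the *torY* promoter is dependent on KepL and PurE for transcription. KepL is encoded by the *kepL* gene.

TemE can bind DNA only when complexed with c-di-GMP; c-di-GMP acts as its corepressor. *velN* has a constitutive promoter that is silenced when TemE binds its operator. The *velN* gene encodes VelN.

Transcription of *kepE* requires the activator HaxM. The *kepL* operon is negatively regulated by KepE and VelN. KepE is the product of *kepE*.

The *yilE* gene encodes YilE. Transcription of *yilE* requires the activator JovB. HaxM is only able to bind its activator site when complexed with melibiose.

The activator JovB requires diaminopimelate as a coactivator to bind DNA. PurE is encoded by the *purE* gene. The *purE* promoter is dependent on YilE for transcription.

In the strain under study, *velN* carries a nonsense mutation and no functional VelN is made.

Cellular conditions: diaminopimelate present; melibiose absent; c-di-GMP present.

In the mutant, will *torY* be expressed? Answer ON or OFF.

ON

Melibiose is absent, so HaxM is inactive.
Required activator HaxM is absent, so *kepE* is not transcribed.
So KepE is not produced.
VelN is non-functional in this strain, so it has no effect.
With no repressor bound, *kepL* is transcribed.
So KepL is produced and active.
Diaminopimelate is present, so JovB is active.
No repressor is bound and JovB is active, so *yilE* is transcribed.
So YilE is produced and active.
No repressor is bound and YilE is active, so *purE* is transcribed.
So PurE is produced and active.
No repressor is bound and KepL and PurE are active, so *torY* is transcribed.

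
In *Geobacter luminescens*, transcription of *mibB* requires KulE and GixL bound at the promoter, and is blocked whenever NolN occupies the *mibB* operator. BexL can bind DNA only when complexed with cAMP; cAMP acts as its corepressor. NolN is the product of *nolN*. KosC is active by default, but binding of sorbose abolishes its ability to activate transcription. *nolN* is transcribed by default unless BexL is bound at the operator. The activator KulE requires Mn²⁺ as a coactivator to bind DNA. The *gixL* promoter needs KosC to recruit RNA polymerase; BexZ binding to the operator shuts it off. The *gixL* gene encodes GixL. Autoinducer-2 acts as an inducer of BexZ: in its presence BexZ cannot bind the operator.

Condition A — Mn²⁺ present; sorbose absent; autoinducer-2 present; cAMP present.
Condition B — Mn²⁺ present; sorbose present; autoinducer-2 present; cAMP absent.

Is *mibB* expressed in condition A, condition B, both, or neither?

Condition A:
Mn²⁺ is present, so KulE is active.
Sorbose is absent, so KosC is active.
Autoinducer-2 is present, so BexZ is inactive.
No repressor is bound and KosC is active, so *gixL* is transcribed.
So GixL is produced and active.
cAMP is present, so BexL is active.
With repressor BexL bound, *nolN* is not transcribed.
So NolN is not produced.
No repressor is bound and KulE and GixL are active, so *mibB* is transcribed.
→ *mibB* is ON in A.
Condition B:
Mn²⁺ is present, so KulE is active.
Sorbose is present, so KosC is inactive.
Autoinducer-2 is present, so BexZ is inactive.
Required activator KosC is absent, so *gixL* is not transcribed.
So GixL is not produced.
cAMP is absent, so BexL is inactive.
With no repressor bound, *nolN* is transcribed.
So NolN is produced and active.
With repressor NolN bound, *mibB* is not transcribed.
→ *mibB* is OFF in B.

A only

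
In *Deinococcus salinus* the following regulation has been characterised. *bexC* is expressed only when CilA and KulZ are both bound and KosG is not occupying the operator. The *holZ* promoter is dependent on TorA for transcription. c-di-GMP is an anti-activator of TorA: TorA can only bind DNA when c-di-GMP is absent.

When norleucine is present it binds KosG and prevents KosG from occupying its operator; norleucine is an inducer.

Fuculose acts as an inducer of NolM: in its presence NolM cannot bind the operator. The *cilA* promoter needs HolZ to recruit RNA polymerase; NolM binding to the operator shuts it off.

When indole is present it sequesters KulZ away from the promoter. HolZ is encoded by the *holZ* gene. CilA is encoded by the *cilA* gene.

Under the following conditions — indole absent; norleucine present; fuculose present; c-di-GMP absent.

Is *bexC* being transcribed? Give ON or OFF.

Fuculose is present, so NolM is inactive.
c-di-GMP is absent, so TorA is active.
No repressor is bound and TorA is active, so *holZ* is transcribed.
So HolZ is produced and active.
No repressor is bound and HolZ is active, so *cilA* is transcribed.
So CilA is produced and active.
Norleucine is present, so KosG is inactive.
Indole is absent, so KulZ is active.
No repressor is bound and CilA and KulZ are active, so *bexC* is transcribed.

ON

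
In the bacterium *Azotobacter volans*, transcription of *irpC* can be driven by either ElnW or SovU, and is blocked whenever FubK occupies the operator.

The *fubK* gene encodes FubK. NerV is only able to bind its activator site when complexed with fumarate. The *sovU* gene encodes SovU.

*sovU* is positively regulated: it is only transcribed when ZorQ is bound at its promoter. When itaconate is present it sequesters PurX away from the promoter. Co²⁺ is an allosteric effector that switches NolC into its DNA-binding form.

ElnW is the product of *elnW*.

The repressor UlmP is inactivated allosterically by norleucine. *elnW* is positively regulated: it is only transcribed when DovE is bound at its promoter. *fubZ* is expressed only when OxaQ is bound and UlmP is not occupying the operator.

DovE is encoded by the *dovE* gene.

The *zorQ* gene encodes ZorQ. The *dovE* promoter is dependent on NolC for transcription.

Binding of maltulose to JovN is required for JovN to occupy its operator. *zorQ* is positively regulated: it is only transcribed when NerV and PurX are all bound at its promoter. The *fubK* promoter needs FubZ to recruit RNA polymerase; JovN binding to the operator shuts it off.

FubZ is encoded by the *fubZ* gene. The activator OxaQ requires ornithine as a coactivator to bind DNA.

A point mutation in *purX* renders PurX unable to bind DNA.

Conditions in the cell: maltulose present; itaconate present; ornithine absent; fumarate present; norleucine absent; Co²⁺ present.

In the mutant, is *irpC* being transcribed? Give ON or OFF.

ON

Co²⁺ is present, so NolC is active.
No repressor is bound and NolC is active, so *dovE* is transcribed.
So DovE is produced and active.
No repressor is bound and DovE is active, so *elnW* is transcribed.
So ElnW is produced and active.
Maltulose is present, so JovN is active.
Norleucine is absent, so UlmP is active.
Ornithine is absent, so OxaQ is inactive.
With repressor UlmP bound, *fubZ* is not transcribed.
So FubZ is not produced.
With repressor JovN bound, *fubK* is not transcribed.
So FubK is not produced.
Fumarate is present, so NerV is active.
PurX is non-functional in this strain, so it has no effect.
Required activator PurX is absent, so *zorQ* is not transcribed.
So ZorQ is not produced.
Required activator ZorQ is absent, so *sovU* is not transcribed.
So SovU is not produced.
Activator ElnW is present, so *irpC* is transcribed.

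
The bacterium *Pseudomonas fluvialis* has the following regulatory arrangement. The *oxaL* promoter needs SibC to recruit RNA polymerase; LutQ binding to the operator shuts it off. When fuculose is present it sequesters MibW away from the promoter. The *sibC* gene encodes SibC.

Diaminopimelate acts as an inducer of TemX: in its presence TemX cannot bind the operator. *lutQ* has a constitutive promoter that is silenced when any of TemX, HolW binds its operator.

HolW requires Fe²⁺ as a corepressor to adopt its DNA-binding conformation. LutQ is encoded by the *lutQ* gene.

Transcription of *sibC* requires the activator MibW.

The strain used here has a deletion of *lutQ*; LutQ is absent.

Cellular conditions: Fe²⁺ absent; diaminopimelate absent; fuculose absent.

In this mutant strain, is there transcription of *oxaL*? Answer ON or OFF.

LutQ is non-functional in this strain, so it has no effect.
Fuculose is absent, so MibW is active.
No repressor is bound and MibW is active, so *sibC* is transcribed.
So SibC is produced and active.
No repressor is bound and SibC is active, so *oxaL* is transcribed.

ON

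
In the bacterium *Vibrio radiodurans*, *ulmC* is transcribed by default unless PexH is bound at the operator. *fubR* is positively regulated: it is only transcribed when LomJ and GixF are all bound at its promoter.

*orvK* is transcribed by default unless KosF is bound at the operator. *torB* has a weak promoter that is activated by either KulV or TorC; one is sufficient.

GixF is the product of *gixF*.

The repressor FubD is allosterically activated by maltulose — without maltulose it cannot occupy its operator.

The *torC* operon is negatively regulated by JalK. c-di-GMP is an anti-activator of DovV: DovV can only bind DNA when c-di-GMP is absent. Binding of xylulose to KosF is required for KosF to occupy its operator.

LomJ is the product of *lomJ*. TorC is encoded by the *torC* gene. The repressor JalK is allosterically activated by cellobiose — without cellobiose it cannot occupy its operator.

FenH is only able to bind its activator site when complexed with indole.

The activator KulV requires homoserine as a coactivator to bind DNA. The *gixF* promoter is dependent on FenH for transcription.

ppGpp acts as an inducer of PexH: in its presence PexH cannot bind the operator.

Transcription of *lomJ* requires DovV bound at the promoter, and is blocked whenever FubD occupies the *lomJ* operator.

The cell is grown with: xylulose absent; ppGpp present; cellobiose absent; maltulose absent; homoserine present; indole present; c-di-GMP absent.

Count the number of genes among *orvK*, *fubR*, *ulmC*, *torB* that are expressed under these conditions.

4

Xylulose is absent, so KosF is inactive.
With no repressor bound, *orvK* is transcribed.
→ *orvK* is ON.
Maltulose is absent, so FubD is inactive.
c-di-GMP is absent, so DovV is active.
No repressor is bound and DovV is active, so *lomJ* is transcribed.
So LomJ is produced and active.
Indole is present, so FenH is active.
No repressor is bound and FenH is active, so *gixF* is transcribed.
So GixF is produced and active.
No repressor is bound and LomJ and GixF are active, so *fubR* is transcribed.
→ *fubR* is ON.
ppGpp is present, so PexH is inactive.
With no repressor bound, *ulmC* is transcribed.
→ *ulmC* is ON.
Homoserine is present, so KulV is active.
Cellobiose is absent, so JalK is inactive.
With no repressor bound, *torC* is transcribed.
So TorC is produced and active.
Activator KulV is present, so *torB* is transcribed.
→ *torB* is ON.
4 of the 4 genes are transcribed.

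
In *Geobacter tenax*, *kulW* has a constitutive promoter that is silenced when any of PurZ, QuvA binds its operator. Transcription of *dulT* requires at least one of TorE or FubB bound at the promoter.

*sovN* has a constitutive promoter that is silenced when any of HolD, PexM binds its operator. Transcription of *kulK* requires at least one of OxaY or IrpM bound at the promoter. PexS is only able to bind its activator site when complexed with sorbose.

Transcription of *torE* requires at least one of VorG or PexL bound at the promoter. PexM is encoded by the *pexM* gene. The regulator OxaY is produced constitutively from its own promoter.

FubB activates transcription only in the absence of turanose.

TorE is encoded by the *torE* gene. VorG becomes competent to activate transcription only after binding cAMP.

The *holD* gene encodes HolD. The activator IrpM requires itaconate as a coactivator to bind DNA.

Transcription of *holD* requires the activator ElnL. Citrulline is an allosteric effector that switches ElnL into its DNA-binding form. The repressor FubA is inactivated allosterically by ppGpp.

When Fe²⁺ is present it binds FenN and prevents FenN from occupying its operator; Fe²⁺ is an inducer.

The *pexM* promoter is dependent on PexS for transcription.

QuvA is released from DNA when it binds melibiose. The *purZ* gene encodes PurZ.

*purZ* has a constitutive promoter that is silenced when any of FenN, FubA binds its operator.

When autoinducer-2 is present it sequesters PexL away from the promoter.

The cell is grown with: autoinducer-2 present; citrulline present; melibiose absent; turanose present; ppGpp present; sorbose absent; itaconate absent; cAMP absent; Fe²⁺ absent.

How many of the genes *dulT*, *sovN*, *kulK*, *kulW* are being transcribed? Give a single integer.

cAMP is absent, so VorG is inactive.
Autoinducer-2 is present, so PexL is inactive.
No activator is available at the *torE* promoter, so *torE* is not transcribed.
So TorE is not produced.
Turanose is present, so FubB is inactive.
No activator is available at the *dulT* promoter, so *dulT* is not transcribed.
→ *dulT* is OFF.
Citrulline is present, so ElnL is active.
No repressor is bound and ElnL is active, so *holD* is transcribed.
So HolD is produced and active.
Sorbose is absent, so PexS is inactive.
Required activator PexS is absent, so *pexM* is not transcribed.
So PexM is not produced.
With repressor HolD bound, *sovN* is not transcribed.
→ *sovN* is OFF.
OxaY is produced constitutively and is active.
Itaconate is absent, so IrpM is inactive.
Activator OxaY is present, so *kulK* is transcribed.
→ *kulK* is ON.
Fe²⁺ is absent, so FenN is active.
ppGpp is present, so FubA is inactive.
With repressor FenN bound, *purZ* is not transcribed.
So PurZ is not produced.
Melibiose is absent, so QuvA is active.
With repressor QuvA bound, *kulW* is not transcribed.
→ *kulW* is OFF.
1 of the 4 genes is transcribed.

1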